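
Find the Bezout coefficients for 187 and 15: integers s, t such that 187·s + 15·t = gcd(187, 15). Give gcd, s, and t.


Euclidean algorithm on (187, 15) — divide until remainder is 0:
  187 = 12 · 15 + 7
  15 = 2 · 7 + 1
  7 = 7 · 1 + 0
gcd(187, 15) = 1.
Track Bezout coefficients alongside the remainders: start with r₀ = 187 = a·1 + b·0 (s = 1, t = 0) and r₁ = 15 = a·0 + b·1 (s = 0, t = 1); each new remainder r_{k+1} = r_{k-1} − q_k·r_k inherits s_{k+1} = s_{k-1} − q_k·s_k, t_{k+1} = t_{k-1} − q_k·t_k, so r_k = a·s_k + b·t_k at every step:
  q = 12: r = 7, s = 1 − 12·0 = 1, t = 0 − 12·1 = -12  (check: 187·1 + 15·(-12) = 7)
  q = 2: r = 1, s = 0 − 2·1 = -2, t = 1 − 2·(-12) = 25  (check: 187·(-2) + 15·25 = 1)
The row with r = 1 (the gcd) gives the Bezout coefficients s = -2, t = 25.
Result: 187 · (-2) + 15 · (25) = 1.

gcd(187, 15) = 1; s = -2, t = 25 (check: 187·(-2) + 15·25 = 1).


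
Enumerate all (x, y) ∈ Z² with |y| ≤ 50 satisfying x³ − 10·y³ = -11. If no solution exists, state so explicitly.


The equation is x³ - 10y³ = -11. For fixed y, x³ = 10·y³ − 11, so a solution requires the RHS to be a perfect cube.
Strategy: iterate y from -50 to 50, compute RHS = 10·y³ − 11, and check whether it is a (positive or negative) perfect cube.
Check small values of y:
  y = 0: RHS = -11 is not a perfect cube.
  y = 1: RHS = -1 = (-1)³ ⇒ x = -1 works.
  y = -1: RHS = -21 is not a perfect cube.
  y = 2: RHS = 69 is not a perfect cube.
  y = -2: RHS = -91 is not a perfect cube.
  y = 3: RHS = 259 is not a perfect cube.
  y = -3: RHS = -281 is not a perfect cube.
Continuing the search up to |y| = 50 finds no further solutions beyond those listed.
Collected solutions: (-1, 1).

Solutions (with |y| ≤ 50): (-1, 1).


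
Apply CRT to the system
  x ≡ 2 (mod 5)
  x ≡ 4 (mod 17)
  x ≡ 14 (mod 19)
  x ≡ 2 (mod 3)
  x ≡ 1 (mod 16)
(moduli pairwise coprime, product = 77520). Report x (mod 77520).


Product of moduli M = 5 · 17 · 19 · 3 · 16 = 77520.
Merge one congruence at a time:
  Start: x ≡ 2 (mod 5).
  Combine with x ≡ 4 (mod 17); new modulus lcm = 85.
    Write x = 2 + 5·t and substitute into x ≡ 4 (mod 17): 5·t ≡ 4 − 2 = 2 (mod 17).
    The inverse of 5 mod 17 is 7 (since 5·7 = 35 = 2·17 + 1), so t ≡ 7·2 = 14 ≡ 14 (mod 17).
    Then x = 2 + 5·14 = 72, valid modulo lcm(5, 17) = 85: x ≡ 72 (mod 85).
  Combine with x ≡ 14 (mod 19); new modulus lcm = 1615.
    Write x = 72 + 85·t and substitute into x ≡ 14 (mod 19): 85·t ≡ 14 − 72 = -58 (mod 19).
    Reduce coefficients mod 19: 9·t ≡ 18 (mod 19).
    The inverse of 9 mod 19 is 17 (since 9·17 = 153 = 8·19 + 1), so t ≡ 17·18 = 306 ≡ 2 (mod 19).
    Then x = 72 + 85·2 = 242, valid modulo lcm(85, 19) = 1615: x ≡ 242 (mod 1615).
  Combine with x ≡ 2 (mod 3); new modulus lcm = 4845.
    Write x = 242 + 1615·t and substitute into x ≡ 2 (mod 3): 1615·t ≡ 2 − 242 = -240 (mod 3).
    Reduce coefficients mod 3: 1·t ≡ 0 (mod 3).
    So t ≡ 0 (mod 3).
    Then x = 242 + 1615·0 = 242, valid modulo lcm(1615, 3) = 4845: x ≡ 242 (mod 4845).
  Combine with x ≡ 1 (mod 16); new modulus lcm = 77520.
    Write x = 242 + 4845·t and substitute into x ≡ 1 (mod 16): 4845·t ≡ 1 − 242 = -241 (mod 16).
    Reduce coefficients mod 16: 13·t ≡ 15 (mod 16).
    The inverse of 13 mod 16 is 5 (since 13·5 = 65 = 4·16 + 1), so t ≡ 5·15 = 75 ≡ 11 (mod 16).
    Then x = 242 + 4845·11 = 53537, valid modulo lcm(4845, 16) = 77520: x ≡ 53537 (mod 77520).
Verify against each original: 53537 mod 5 = 2, 53537 mod 17 = 4, 53537 mod 19 = 14, 53537 mod 3 = 2, 53537 mod 16 = 1.

x ≡ 53537 (mod 77520).


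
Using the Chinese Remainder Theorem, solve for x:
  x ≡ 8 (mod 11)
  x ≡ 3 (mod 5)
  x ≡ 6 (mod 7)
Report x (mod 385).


Moduli 11, 5, 7 are pairwise coprime; by CRT there is a unique solution modulo M = 11 · 5 · 7 = 385.
Solve pairwise, accumulating the modulus:
  Start with x ≡ 8 (mod 11).
  Combine with x ≡ 3 (mod 5): since gcd(11, 5) = 1, we get a unique residue mod 55.
    Write x = 8 + 11·t and substitute into x ≡ 3 (mod 5): 11·t ≡ 3 − 8 = -5 (mod 5).
    Reduce coefficients mod 5: 1·t ≡ 0 (mod 5).
    So t ≡ 0 (mod 5).
    Then x = 8 + 11·0 = 8, valid modulo lcm(11, 5) = 55: x ≡ 8 (mod 55).
  Combine with x ≡ 6 (mod 7): since gcd(55, 7) = 1, we get a unique residue mod 385.
    Write x = 8 + 55·t and substitute into x ≡ 6 (mod 7): 55·t ≡ 6 − 8 = -2 (mod 7).
    Reduce coefficients mod 7: 6·t ≡ 5 (mod 7).
    The inverse of 6 mod 7 is 6 (since 6·6 = 36 = 5·7 + 1), so t ≡ 6·5 = 30 ≡ 2 (mod 7).
    Then x = 8 + 55·2 = 118, valid modulo lcm(55, 7) = 385: x ≡ 118 (mod 385).
Verify: 118 mod 11 = 8 ✓, 118 mod 5 = 3 ✓, 118 mod 7 = 6 ✓.

x ≡ 118 (mod 385).


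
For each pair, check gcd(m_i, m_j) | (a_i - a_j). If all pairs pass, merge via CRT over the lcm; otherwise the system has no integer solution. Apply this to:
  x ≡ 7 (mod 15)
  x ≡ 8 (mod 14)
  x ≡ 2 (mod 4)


Moduli 15, 14, 4 are not pairwise coprime, so CRT works modulo lcm(m_i) when all pairwise compatibility conditions hold.
Pairwise compatibility: gcd(m_i, m_j) must divide a_i - a_j for every pair.
Merge one congruence at a time:
  Start: x ≡ 7 (mod 15).
  Combine with x ≡ 8 (mod 14): gcd(15, 14) = 1; 8 - 7 = 1, which IS divisible by 1, so compatible.
    Write x = 7 + 15·t and substitute into x ≡ 8 (mod 14): 15·t ≡ 8 − 7 = 1 (mod 14).
    Reduce coefficients mod 14: 1·t ≡ 1 (mod 14).
    So t ≡ 1 (mod 14).
    Then x = 7 + 15·1 = 22, valid modulo lcm(15, 14) = 210: x ≡ 22 (mod 210).
  Combine with x ≡ 2 (mod 4): gcd(210, 4) = 2; 2 - 22 = -20, which IS divisible by 2, so compatible.
    Write x = 22 + 210·t and substitute into x ≡ 2 (mod 4): 210·t ≡ 2 − 22 = -20 (mod 4).
    Divide the congruence (and modulus) by g = 2: 105·t ≡ -10 (mod 2).
    Reduce coefficients mod 2: 1·t ≡ 0 (mod 2).
    So t ≡ 0 (mod 2).
    Then x = 22 + 210·0 = 22, valid modulo lcm(210, 4) = 420: x ≡ 22 (mod 420).
Verify: 22 mod 15 = 7, 22 mod 14 = 8, 22 mod 4 = 2.

x ≡ 22 (mod 420).


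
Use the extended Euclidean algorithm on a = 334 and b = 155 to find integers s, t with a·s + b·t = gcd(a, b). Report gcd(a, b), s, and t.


Euclidean algorithm on (334, 155) — divide until remainder is 0:
  334 = 2 · 155 + 24
  155 = 6 · 24 + 11
  24 = 2 · 11 + 2
  11 = 5 · 2 + 1
  2 = 2 · 1 + 0
gcd(334, 155) = 1.
Track Bezout coefficients alongside the remainders: start with r₀ = 334 = a·1 + b·0 (s = 1, t = 0) and r₁ = 155 = a·0 + b·1 (s = 0, t = 1); each new remainder r_{k+1} = r_{k-1} − q_k·r_k inherits s_{k+1} = s_{k-1} − q_k·s_k, t_{k+1} = t_{k-1} − q_k·t_k, so r_k = a·s_k + b·t_k at every step:
  q = 2: r = 24, s = 1 − 2·0 = 1, t = 0 − 2·1 = -2  (check: 334·1 + 155·(-2) = 24)
  q = 6: r = 11, s = 0 − 6·1 = -6, t = 1 − 6·(-2) = 13  (check: 334·(-6) + 155·13 = 11)
  q = 2: r = 2, s = 1 − 2·(-6) = 13, t = -2 − 2·13 = -28  (check: 334·13 + 155·(-28) = 2)
  q = 5: r = 1, s = -6 − 5·13 = -71, t = 13 − 5·(-28) = 153  (check: 334·(-71) + 155·153 = 1)
The row with r = 1 (the gcd) gives the Bezout coefficients s = -71, t = 153.
Result: 334 · (-71) + 155 · (153) = 1.

gcd(334, 155) = 1; s = -71, t = 153 (check: 334·(-71) + 155·153 = 1).


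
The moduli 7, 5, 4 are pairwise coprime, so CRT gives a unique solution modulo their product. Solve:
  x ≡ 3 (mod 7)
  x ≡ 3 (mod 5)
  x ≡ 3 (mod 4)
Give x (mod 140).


Moduli 7, 5, 4 are pairwise coprime; by CRT there is a unique solution modulo M = 7 · 5 · 4 = 140.
Solve pairwise, accumulating the modulus:
  Start with x ≡ 3 (mod 7).
  Combine with x ≡ 3 (mod 5): since gcd(7, 5) = 1, we get a unique residue mod 35.
    Write x = 3 + 7·t and substitute into x ≡ 3 (mod 5): 7·t ≡ 3 − 3 = 0 (mod 5).
    Reduce coefficients mod 5: 2·t ≡ 0 (mod 5).
    The inverse of 2 mod 5 is 3 (since 2·3 = 6 = 1·5 + 1), so t ≡ 3·0 = 0 ≡ 0 (mod 5).
    Then x = 3 + 7·0 = 3, valid modulo lcm(7, 5) = 35: x ≡ 3 (mod 35).
  Combine with x ≡ 3 (mod 4): since gcd(35, 4) = 1, we get a unique residue mod 140.
    Write x = 3 + 35·t and substitute into x ≡ 3 (mod 4): 35·t ≡ 3 − 3 = 0 (mod 4).
    Reduce coefficients mod 4: 3·t ≡ 0 (mod 4).
    The inverse of 3 mod 4 is 3 (since 3·3 = 9 = 2·4 + 1), so t ≡ 3·0 = 0 ≡ 0 (mod 4).
    Then x = 3 + 35·0 = 3, valid modulo lcm(35, 4) = 140: x ≡ 3 (mod 140).
Verify: 3 mod 7 = 3 ✓, 3 mod 5 = 3 ✓, 3 mod 4 = 3 ✓.

x ≡ 3 (mod 140).


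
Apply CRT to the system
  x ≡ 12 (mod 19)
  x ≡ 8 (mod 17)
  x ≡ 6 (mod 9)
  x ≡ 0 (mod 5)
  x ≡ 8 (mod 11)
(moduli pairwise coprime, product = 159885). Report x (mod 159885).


Product of moduli M = 19 · 17 · 9 · 5 · 11 = 159885.
Merge one congruence at a time:
  Start: x ≡ 12 (mod 19).
  Combine with x ≡ 8 (mod 17); new modulus lcm = 323.
    Write x = 12 + 19·t and substitute into x ≡ 8 (mod 17): 19·t ≡ 8 − 12 = -4 (mod 17).
    Reduce coefficients mod 17: 2·t ≡ 13 (mod 17).
    The inverse of 2 mod 17 is 9 (since 2·9 = 18 = 1·17 + 1), so t ≡ 9·13 = 117 ≡ 15 (mod 17).
    Then x = 12 + 19·15 = 297, valid modulo lcm(19, 17) = 323: x ≡ 297 (mod 323).
  Combine with x ≡ 6 (mod 9); new modulus lcm = 2907.
    Write x = 297 + 323·t and substitute into x ≡ 6 (mod 9): 323·t ≡ 6 − 297 = -291 (mod 9).
    Reduce coefficients mod 9: 8·t ≡ 6 (mod 9).
    The inverse of 8 mod 9 is 8 (since 8·8 = 64 = 7·9 + 1), so t ≡ 8·6 = 48 ≡ 3 (mod 9).
    Then x = 297 + 323·3 = 1266, valid modulo lcm(323, 9) = 2907: x ≡ 1266 (mod 2907).
  Combine with x ≡ 0 (mod 5); new modulus lcm = 14535.
    Write x = 1266 + 2907·t and substitute into x ≡ 0 (mod 5): 2907·t ≡ 0 − 1266 = -1266 (mod 5).
    Reduce coefficients mod 5: 2·t ≡ 4 (mod 5).
    The inverse of 2 mod 5 is 3 (since 2·3 = 6 = 1·5 + 1), so t ≡ 3·4 = 12 ≡ 2 (mod 5).
    Then x = 1266 + 2907·2 = 7080, valid modulo lcm(2907, 5) = 14535: x ≡ 7080 (mod 14535).
  Combine with x ≡ 8 (mod 11); new modulus lcm = 159885.
    Write x = 7080 + 14535·t and substitute into x ≡ 8 (mod 11): 14535·t ≡ 8 − 7080 = -7072 (mod 11).
    Reduce coefficients mod 11: 4·t ≡ 1 (mod 11).
    The inverse of 4 mod 11 is 3 (since 4·3 = 12 = 1·11 + 1), so t ≡ 3·1 = 3 ≡ 3 (mod 11).
    Then x = 7080 + 14535·3 = 50685, valid modulo lcm(14535, 11) = 159885: x ≡ 50685 (mod 159885).
Verify against each original: 50685 mod 19 = 12, 50685 mod 17 = 8, 50685 mod 9 = 6, 50685 mod 5 = 0, 50685 mod 11 = 8.

x ≡ 50685 (mod 159885).


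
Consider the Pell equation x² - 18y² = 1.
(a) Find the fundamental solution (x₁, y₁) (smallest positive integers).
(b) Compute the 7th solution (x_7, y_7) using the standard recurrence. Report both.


Step 1: Find the fundamental solution (x₁, y₁) of x² - 18y² = 1.
  Expand √18 as a continued fraction. a₀ = ⌊√18⌋ = 4; iterate m_{k+1} = d_k·a_k − m_k, d_{k+1} = (18 − m_{k+1}²)/d_k, a_{k+1} = ⌊(a₀ + m_{k+1})/d_{k+1}⌋ (starting m₀ = 0, d₀ = 1), with convergents p_k = a_k·p_{k-1} + p_{k-2}, q_k = a_k·q_{k-1} + q_{k-2} (p₋₁ = 1, q₋₁ = 0):
  k = 0: a₀ = 4; p₀/q₀ = 4/1; p₀² − 18·q₀² = 16 − 18 = -2.
  k = 1: m = 4, d = 2, a = ⌊(4 + 4)/2⌋ = 4; p/q = (4·4 + 1)/(4·1 + 0) = 17/4; p² − 18·q² = 289 − 288 = 1.
  The first convergent with p² − 18·q² = 1 gives the fundamental solution (x₁, y₁) = (17, 4).
Step 2: Apply the recurrence (x_{n+1}, y_{n+1}) = (x₁x_n + 18y₁y_n, x₁y_n + y₁x_n) repeatedly.
  From (x_1, y_1) = (17, 4): x_2 = 17·17 + 18·4·4 = 577; y_2 = 17·4 + 4·17 = 136.
  From (x_2, y_2) = (577, 136): x_3 = 17·577 + 18·4·136 = 19601; y_3 = 17·136 + 4·577 = 4620.
  From (x_3, y_3) = (19601, 4620): x_4 = 17·19601 + 18·4·4620 = 665857; y_4 = 17·4620 + 4·19601 = 156944.
  From (x_4, y_4) = (665857, 156944): x_5 = 17·665857 + 18·4·156944 = 22619537; y_5 = 17·156944 + 4·665857 = 5331476.
  From (x_5, y_5) = (22619537, 5331476): x_6 = 17·22619537 + 18·4·5331476 = 768398401; y_6 = 17·5331476 + 4·22619537 = 181113240.
  From (x_6, y_6) = (768398401, 181113240): x_7 = 17·768398401 + 18·4·181113240 = 26102926097; y_7 = 17·181113240 + 4·768398401 = 6152518684.
Step 3: Verify x_7² - 18·y_7² = 681362750825443653409 - 681362750825443653408 = 1 (should be 1). ✓

(x_1, y_1) = (17, 4); (x_7, y_7) = (26102926097, 6152518684).


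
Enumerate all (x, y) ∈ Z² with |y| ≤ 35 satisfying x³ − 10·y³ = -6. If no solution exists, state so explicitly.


The equation is x³ - 10y³ = -6. For fixed y, x³ = 10·y³ − 6, so a solution requires the RHS to be a perfect cube.
Strategy: iterate y from -35 to 35, compute RHS = 10·y³ − 6, and check whether it is a (positive or negative) perfect cube.
Check small values of y:
  y = 0: RHS = -6 is not a perfect cube.
  y = 1: RHS = 4 is not a perfect cube.
  y = -1: RHS = -16 is not a perfect cube.
  y = 2: RHS = 74 is not a perfect cube.
  y = -2: RHS = -86 is not a perfect cube.
  y = 3: RHS = 264 is not a perfect cube.
  y = -3: RHS = -276 is not a perfect cube.
Continuing the search up to |y| = 35 finds no solutions either.
No (x, y) in the scanned range satisfies the equation.

No integer solutions with |y| ≤ 35.


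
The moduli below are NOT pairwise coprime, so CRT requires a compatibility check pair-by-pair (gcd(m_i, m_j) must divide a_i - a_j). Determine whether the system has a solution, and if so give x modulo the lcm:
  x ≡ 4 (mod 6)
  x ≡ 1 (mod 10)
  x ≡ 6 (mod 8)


Moduli 6, 10, 8 are not pairwise coprime, so CRT works modulo lcm(m_i) when all pairwise compatibility conditions hold.
Pairwise compatibility: gcd(m_i, m_j) must divide a_i - a_j for every pair.
Merge one congruence at a time:
  Start: x ≡ 4 (mod 6).
  Combine with x ≡ 1 (mod 10): gcd(6, 10) = 2, and 1 - 4 = -3 is NOT divisible by 2.
    ⇒ system is inconsistent (no integer solution).

No solution (the system is inconsistent).


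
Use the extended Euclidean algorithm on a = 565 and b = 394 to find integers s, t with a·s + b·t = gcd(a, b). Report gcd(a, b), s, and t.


Euclidean algorithm on (565, 394) — divide until remainder is 0:
  565 = 1 · 394 + 171
  394 = 2 · 171 + 52
  171 = 3 · 52 + 15
  52 = 3 · 15 + 7
  15 = 2 · 7 + 1
  7 = 7 · 1 + 0
gcd(565, 394) = 1.
Track Bezout coefficients alongside the remainders: start with r₀ = 565 = a·1 + b·0 (s = 1, t = 0) and r₁ = 394 = a·0 + b·1 (s = 0, t = 1); each new remainder r_{k+1} = r_{k-1} − q_k·r_k inherits s_{k+1} = s_{k-1} − q_k·s_k, t_{k+1} = t_{k-1} − q_k·t_k, so r_k = a·s_k + b·t_k at every step:
  q = 1: r = 171, s = 1 − 1·0 = 1, t = 0 − 1·1 = -1  (check: 565·1 + 394·(-1) = 171)
  q = 2: r = 52, s = 0 − 2·1 = -2, t = 1 − 2·(-1) = 3  (check: 565·(-2) + 394·3 = 52)
  q = 3: r = 15, s = 1 − 3·(-2) = 7, t = -1 − 3·3 = -10  (check: 565·7 + 394·(-10) = 15)
  q = 3: r = 7, s = -2 − 3·7 = -23, t = 3 − 3·(-10) = 33  (check: 565·(-23) + 394·33 = 7)
  q = 2: r = 1, s = 7 − 2·(-23) = 53, t = -10 − 2·33 = -76  (check: 565·53 + 394·(-76) = 1)
The row with r = 1 (the gcd) gives the Bezout coefficients s = 53, t = -76.
Result: 565 · (53) + 394 · (-76) = 1.

gcd(565, 394) = 1; s = 53, t = -76 (check: 565·53 + 394·(-76) = 1).


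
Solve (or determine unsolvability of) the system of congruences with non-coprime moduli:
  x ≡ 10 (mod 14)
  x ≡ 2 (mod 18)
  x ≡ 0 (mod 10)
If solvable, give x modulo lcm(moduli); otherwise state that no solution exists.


Moduli 14, 18, 10 are not pairwise coprime, so CRT works modulo lcm(m_i) when all pairwise compatibility conditions hold.
Pairwise compatibility: gcd(m_i, m_j) must divide a_i - a_j for every pair.
Merge one congruence at a time:
  Start: x ≡ 10 (mod 14).
  Combine with x ≡ 2 (mod 18): gcd(14, 18) = 2; 2 - 10 = -8, which IS divisible by 2, so compatible.
    Write x = 10 + 14·t and substitute into x ≡ 2 (mod 18): 14·t ≡ 2 − 10 = -8 (mod 18).
    Divide the congruence (and modulus) by g = 2: 7·t ≡ -4 (mod 9).
    Reduce coefficients mod 9: 7·t ≡ 5 (mod 9).
    The inverse of 7 mod 9 is 4 (since 7·4 = 28 = 3·9 + 1), so t ≡ 4·5 = 20 ≡ 2 (mod 9).
    Then x = 10 + 14·2 = 38, valid modulo lcm(14, 18) = 126: x ≡ 38 (mod 126).
  Combine with x ≡ 0 (mod 10): gcd(126, 10) = 2; 0 - 38 = -38, which IS divisible by 2, so compatible.
    Write x = 38 + 126·t and substitute into x ≡ 0 (mod 10): 126·t ≡ 0 − 38 = -38 (mod 10).
    Divide the congruence (and modulus) by g = 2: 63·t ≡ -19 (mod 5).
    Reduce coefficients mod 5: 3·t ≡ 1 (mod 5).
    The inverse of 3 mod 5 is 2 (since 3·2 = 6 = 1·5 + 1), so t ≡ 2·1 = 2 ≡ 2 (mod 5).
    Then x = 38 + 126·2 = 290, valid modulo lcm(126, 10) = 630: x ≡ 290 (mod 630).
Verify: 290 mod 14 = 10, 290 mod 18 = 2, 290 mod 10 = 0.

x ≡ 290 (mod 630).


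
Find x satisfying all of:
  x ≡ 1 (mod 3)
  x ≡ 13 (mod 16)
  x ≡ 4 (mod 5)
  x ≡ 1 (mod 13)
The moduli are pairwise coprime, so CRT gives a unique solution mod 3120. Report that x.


Product of moduli M = 3 · 16 · 5 · 13 = 3120.
Merge one congruence at a time:
  Start: x ≡ 1 (mod 3).
  Combine with x ≡ 13 (mod 16); new modulus lcm = 48.
    Write x = 1 + 3·t and substitute into x ≡ 13 (mod 16): 3·t ≡ 13 − 1 = 12 (mod 16).
    The inverse of 3 mod 16 is 11 (since 3·11 = 33 = 2·16 + 1), so t ≡ 11·12 = 132 ≡ 4 (mod 16).
    Then x = 1 + 3·4 = 13, valid modulo lcm(3, 16) = 48: x ≡ 13 (mod 48).
  Combine with x ≡ 4 (mod 5); new modulus lcm = 240.
    Write x = 13 + 48·t and substitute into x ≡ 4 (mod 5): 48·t ≡ 4 − 13 = -9 (mod 5).
    Reduce coefficients mod 5: 3·t ≡ 1 (mod 5).
    The inverse of 3 mod 5 is 2 (since 3·2 = 6 = 1·5 + 1), so t ≡ 2·1 = 2 ≡ 2 (mod 5).
    Then x = 13 + 48·2 = 109, valid modulo lcm(48, 5) = 240: x ≡ 109 (mod 240).
  Combine with x ≡ 1 (mod 13); new modulus lcm = 3120.
    Write x = 109 + 240·t and substitute into x ≡ 1 (mod 13): 240·t ≡ 1 − 109 = -108 (mod 13).
    Reduce coefficients mod 13: 6·t ≡ 9 (mod 13).
    The inverse of 6 mod 13 is 11 (since 6·11 = 66 = 5·13 + 1), so t ≡ 11·9 = 99 ≡ 8 (mod 13).
    Then x = 109 + 240·8 = 2029, valid modulo lcm(240, 13) = 3120: x ≡ 2029 (mod 3120).
Verify against each original: 2029 mod 3 = 1, 2029 mod 16 = 13, 2029 mod 5 = 4, 2029 mod 13 = 1.

x ≡ 2029 (mod 3120).


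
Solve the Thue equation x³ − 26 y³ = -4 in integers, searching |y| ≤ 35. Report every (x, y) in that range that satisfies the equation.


The equation is x³ - 26y³ = -4. For fixed y, x³ = 26·y³ − 4, so a solution requires the RHS to be a perfect cube.
Strategy: iterate y from -35 to 35, compute RHS = 26·y³ − 4, and check whether it is a (positive or negative) perfect cube.
Check small values of y:
  y = 0: RHS = -4 is not a perfect cube.
  y = 1: RHS = 22 is not a perfect cube.
  y = -1: RHS = -30 is not a perfect cube.
  y = 2: RHS = 204 is not a perfect cube.
  y = -2: RHS = -212 is not a perfect cube.
  y = 3: RHS = 698 is not a perfect cube.
  y = -3: RHS = -706 is not a perfect cube.
Continuing the search up to |y| = 35 finds no solutions either.
No (x, y) in the scanned range satisfies the equation.

No integer solutions with |y| ≤ 35.


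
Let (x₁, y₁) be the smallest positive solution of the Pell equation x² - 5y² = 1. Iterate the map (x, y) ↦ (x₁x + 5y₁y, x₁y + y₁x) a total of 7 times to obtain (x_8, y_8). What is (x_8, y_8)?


Step 1: Find the fundamental solution (x₁, y₁) of x² - 5y² = 1.
  Expand √5 as a continued fraction. a₀ = ⌊√5⌋ = 2; iterate m_{k+1} = d_k·a_k − m_k, d_{k+1} = (5 − m_{k+1}²)/d_k, a_{k+1} = ⌊(a₀ + m_{k+1})/d_{k+1}⌋ (starting m₀ = 0, d₀ = 1), with convergents p_k = a_k·p_{k-1} + p_{k-2}, q_k = a_k·q_{k-1} + q_{k-2} (p₋₁ = 1, q₋₁ = 0):
  k = 0: a₀ = 2; p₀/q₀ = 2/1; p₀² − 5·q₀² = 4 − 5 = -1.
  k = 1: m = 2, d = 1, a = ⌊(2 + 2)/1⌋ = 4; p/q = (4·2 + 1)/(4·1 + 0) = 9/4; p² − 5·q² = 81 − 80 = 1.
  The first convergent with p² − 5·q² = 1 gives the fundamental solution (x₁, y₁) = (9, 4).
Step 2: Apply the recurrence (x_{n+1}, y_{n+1}) = (x₁x_n + 5y₁y_n, x₁y_n + y₁x_n) repeatedly.
  From (x_1, y_1) = (9, 4): x_2 = 9·9 + 5·4·4 = 161; y_2 = 9·4 + 4·9 = 72.
  From (x_2, y_2) = (161, 72): x_3 = 9·161 + 5·4·72 = 2889; y_3 = 9·72 + 4·161 = 1292.
  From (x_3, y_3) = (2889, 1292): x_4 = 9·2889 + 5·4·1292 = 51841; y_4 = 9·1292 + 4·2889 = 23184.
  From (x_4, y_4) = (51841, 23184): x_5 = 9·51841 + 5·4·23184 = 930249; y_5 = 9·23184 + 4·51841 = 416020.
  From (x_5, y_5) = (930249, 416020): x_6 = 9·930249 + 5·4·416020 = 16692641; y_6 = 9·416020 + 4·930249 = 7465176.
  From (x_6, y_6) = (16692641, 7465176): x_7 = 9·16692641 + 5·4·7465176 = 299537289; y_7 = 9·7465176 + 4·16692641 = 133957148.
  From (x_7, y_7) = (299537289, 133957148): x_8 = 9·299537289 + 5·4·133957148 = 5374978561; y_8 = 9·133957148 + 4·299537289 = 2403763488.
Step 3: Verify x_8² - 5·y_8² = 28890394531209630721 - 28890394531209630720 = 1 (should be 1). ✓

(x_1, y_1) = (9, 4); (x_8, y_8) = (5374978561, 2403763488).


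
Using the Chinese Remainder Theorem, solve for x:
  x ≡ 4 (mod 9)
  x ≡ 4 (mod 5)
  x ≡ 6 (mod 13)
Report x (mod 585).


Moduli 9, 5, 13 are pairwise coprime; by CRT there is a unique solution modulo M = 9 · 5 · 13 = 585.
Solve pairwise, accumulating the modulus:
  Start with x ≡ 4 (mod 9).
  Combine with x ≡ 4 (mod 5): since gcd(9, 5) = 1, we get a unique residue mod 45.
    Write x = 4 + 9·t and substitute into x ≡ 4 (mod 5): 9·t ≡ 4 − 4 = 0 (mod 5).
    Reduce coefficients mod 5: 4·t ≡ 0 (mod 5).
    The inverse of 4 mod 5 is 4 (since 4·4 = 16 = 3·5 + 1), so t ≡ 4·0 = 0 ≡ 0 (mod 5).
    Then x = 4 + 9·0 = 4, valid modulo lcm(9, 5) = 45: x ≡ 4 (mod 45).
  Combine with x ≡ 6 (mod 13): since gcd(45, 13) = 1, we get a unique residue mod 585.
    Write x = 4 + 45·t and substitute into x ≡ 6 (mod 13): 45·t ≡ 6 − 4 = 2 (mod 13).
    Reduce coefficients mod 13: 6·t ≡ 2 (mod 13).
    The inverse of 6 mod 13 is 11 (since 6·11 = 66 = 5·13 + 1), so t ≡ 11·2 = 22 ≡ 9 (mod 13).
    Then x = 4 + 45·9 = 409, valid modulo lcm(45, 13) = 585: x ≡ 409 (mod 585).
Verify: 409 mod 9 = 4 ✓, 409 mod 5 = 4 ✓, 409 mod 13 = 6 ✓.

x ≡ 409 (mod 585).


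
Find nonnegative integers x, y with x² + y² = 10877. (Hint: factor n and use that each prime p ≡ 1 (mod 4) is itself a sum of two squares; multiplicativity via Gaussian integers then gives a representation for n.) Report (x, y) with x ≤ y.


Step 1: Factor n = 10877 = 73 · 149.
Step 2: Check the mod-4 condition on each prime factor: 73 ≡ 1 (mod 4), exponent 1; 149 ≡ 1 (mod 4), exponent 1.
All primes ≡ 3 (mod 4) appear to even exponent (or don't appear), so by the two-squares theorem n IS expressible as a sum of two squares.
Step 3: Build a representation. Here n = 73 · 149 is a product of primes ≡ 1 (mod 4). Each prime p ≡ 1 (mod 4) is itself a sum of two squares; find a² by testing p − a² for a perfect square:
  73: 73 − 1² = 72, 73 − 2² = 69, 73 − 3² = 64 = 8² ⇒ 73 = 3² + 8².
  149: 149 − 1² = 148, 149 − 2² = 145, 149 − 3² = 140, 149 − 4² = 133, 149 − 5² = 124, 149 − 6² = 113, 149 − 7² = 100 = 10² ⇒ 149 = 7² + 10².
  Combine using the Brahmagupta–Fibonacci identity (a² + b²)(c² + d²) = (ac − bd)² + (ad + bc)² = (ac + bd)² + (ad − bc)²:
  73 · 149 = 10877: from (3² + 8²)(7² + 10²), take (3·7 − 8·10, 3·10 + 8·7) = (21 − 80, 30 + 56) = (-59, 86); dropping signs (only squares matter) gives (59, 86); check 59² + 86² = 3481 + 7396 = 10877 ✓.
Step 4: Order so x ≤ y and verify: 59² + 86² = 3481 + 7396 = 10877 = n. ✓

n = 10877 = 59² + 86² (one valid representation with x ≤ y).


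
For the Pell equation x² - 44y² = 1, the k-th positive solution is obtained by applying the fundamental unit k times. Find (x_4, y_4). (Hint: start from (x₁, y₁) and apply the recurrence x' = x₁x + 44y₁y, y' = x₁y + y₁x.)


Step 1: Find the fundamental solution (x₁, y₁) of x² - 44y² = 1.
  Expand √44 as a continued fraction. a₀ = ⌊√44⌋ = 6; iterate m_{k+1} = d_k·a_k − m_k, d_{k+1} = (44 − m_{k+1}²)/d_k, a_{k+1} = ⌊(a₀ + m_{k+1})/d_{k+1}⌋ (starting m₀ = 0, d₀ = 1), with convergents p_k = a_k·p_{k-1} + p_{k-2}, q_k = a_k·q_{k-1} + q_{k-2} (p₋₁ = 1, q₋₁ = 0):
  k = 0: a₀ = 6; p₀/q₀ = 6/1; p₀² − 44·q₀² = 36 − 44 = -8.
  k = 1: m = 6, d = 8, a = ⌊(6 + 6)/8⌋ = 1; p/q = (1·6 + 1)/(1·1 + 0) = 7/1; p² − 44·q² = 49 − 44 = 5.
  k = 2: m = 2, d = 5, a = ⌊(6 + 2)/5⌋ = 1; p/q = (1·7 + 6)/(1·1 + 1) = 13/2; p² − 44·q² = 169 − 176 = -7.
  k = 3: m = 3, d = 7, a = ⌊(6 + 3)/7⌋ = 1; p/q = (1·13 + 7)/(1·2 + 1) = 20/3; p² − 44·q² = 400 − 396 = 4.
  k = 4: m = 4, d = 4, a = ⌊(6 + 4)/4⌋ = 2; p/q = (2·20 + 13)/(2·3 + 2) = 53/8; p² − 44·q² = 2809 − 2816 = -7.
  k = 5: m = 4, d = 7, a = ⌊(6 + 4)/7⌋ = 1; p/q = (1·53 + 20)/(1·8 + 3) = 73/11; p² − 44·q² = 5329 − 5324 = 5.
  k = 6: m = 3, d = 5, a = ⌊(6 + 3)/5⌋ = 1; p/q = (1·73 + 53)/(1·11 + 8) = 126/19; p² − 44·q² = 15876 − 15884 = -8.
  k = 7: m = 2, d = 8, a = ⌊(6 + 2)/8⌋ = 1; p/q = (1·126 + 73)/(1·19 + 11) = 199/30; p² − 44·q² = 39601 − 39600 = 1.
  The first convergent with p² − 44·q² = 1 gives the fundamental solution (x₁, y₁) = (199, 30).
Step 2: Apply the recurrence (x_{n+1}, y_{n+1}) = (x₁x_n + 44y₁y_n, x₁y_n + y₁x_n) repeatedly.
  From (x_1, y_1) = (199, 30): x_2 = 199·199 + 44·30·30 = 79201; y_2 = 199·30 + 30·199 = 11940.
  From (x_2, y_2) = (79201, 11940): x_3 = 199·79201 + 44·30·11940 = 31521799; y_3 = 199·11940 + 30·79201 = 4752090.
  From (x_3, y_3) = (31521799, 4752090): x_4 = 199·31521799 + 44·30·4752090 = 12545596801; y_4 = 199·4752090 + 30·31521799 = 1891319880.
Step 3: Verify x_4² - 44·y_4² = 157391999093261433601 - 157391999093261433600 = 1 (should be 1). ✓

(x_1, y_1) = (199, 30); (x_4, y_4) = (12545596801, 1891319880).


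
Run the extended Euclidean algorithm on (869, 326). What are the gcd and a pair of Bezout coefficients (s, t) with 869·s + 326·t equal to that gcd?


Euclidean algorithm on (869, 326) — divide until remainder is 0:
  869 = 2 · 326 + 217
  326 = 1 · 217 + 109
  217 = 1 · 109 + 108
  109 = 1 · 108 + 1
  108 = 108 · 1 + 0
gcd(869, 326) = 1.
Track Bezout coefficients alongside the remainders: start with r₀ = 869 = a·1 + b·0 (s = 1, t = 0) and r₁ = 326 = a·0 + b·1 (s = 0, t = 1); each new remainder r_{k+1} = r_{k-1} − q_k·r_k inherits s_{k+1} = s_{k-1} − q_k·s_k, t_{k+1} = t_{k-1} − q_k·t_k, so r_k = a·s_k + b·t_k at every step:
  q = 2: r = 217, s = 1 − 2·0 = 1, t = 0 − 2·1 = -2  (check: 869·1 + 326·(-2) = 217)
  q = 1: r = 109, s = 0 − 1·1 = -1, t = 1 − 1·(-2) = 3  (check: 869·(-1) + 326·3 = 109)
  q = 1: r = 108, s = 1 − 1·(-1) = 2, t = -2 − 1·3 = -5  (check: 869·2 + 326·(-5) = 108)
  q = 1: r = 1, s = -1 − 1·2 = -3, t = 3 − 1·(-5) = 8  (check: 869·(-3) + 326·8 = 1)
The row with r = 1 (the gcd) gives the Bezout coefficients s = -3, t = 8.
Result: 869 · (-3) + 326 · (8) = 1.

gcd(869, 326) = 1; s = -3, t = 8 (check: 869·(-3) + 326·8 = 1).


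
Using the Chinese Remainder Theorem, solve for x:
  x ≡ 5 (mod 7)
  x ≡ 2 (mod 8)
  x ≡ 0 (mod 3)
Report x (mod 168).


Moduli 7, 8, 3 are pairwise coprime; by CRT there is a unique solution modulo M = 7 · 8 · 3 = 168.
Solve pairwise, accumulating the modulus:
  Start with x ≡ 5 (mod 7).
  Combine with x ≡ 2 (mod 8): since gcd(7, 8) = 1, we get a unique residue mod 56.
    Write x = 5 + 7·t and substitute into x ≡ 2 (mod 8): 7·t ≡ 2 − 5 = -3 (mod 8).
    Reduce coefficients mod 8: 7·t ≡ 5 (mod 8).
    The inverse of 7 mod 8 is 7 (since 7·7 = 49 = 6·8 + 1), so t ≡ 7·5 = 35 ≡ 3 (mod 8).
    Then x = 5 + 7·3 = 26, valid modulo lcm(7, 8) = 56: x ≡ 26 (mod 56).
  Combine with x ≡ 0 (mod 3): since gcd(56, 3) = 1, we get a unique residue mod 168.
    Write x = 26 + 56·t and substitute into x ≡ 0 (mod 3): 56·t ≡ 0 − 26 = -26 (mod 3).
    Reduce coefficients mod 3: 2·t ≡ 1 (mod 3).
    The inverse of 2 mod 3 is 2 (since 2·2 = 4 = 1·3 + 1), so t ≡ 2·1 = 2 ≡ 2 (mod 3).
    Then x = 26 + 56·2 = 138, valid modulo lcm(56, 3) = 168: x ≡ 138 (mod 168).
Verify: 138 mod 7 = 5 ✓, 138 mod 8 = 2 ✓, 138 mod 3 = 0 ✓.

x ≡ 138 (mod 168).


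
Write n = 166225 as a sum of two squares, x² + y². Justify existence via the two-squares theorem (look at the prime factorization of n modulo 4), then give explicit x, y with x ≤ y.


Step 1: Factor n = 166225 = 5^2 · 61 · 109.
Step 2: Check the mod-4 condition on each prime factor: 5 ≡ 1 (mod 4), exponent 2; 61 ≡ 1 (mod 4), exponent 1; 109 ≡ 1 (mod 4), exponent 1.
All primes ≡ 3 (mod 4) appear to even exponent (or don't appear), so by the two-squares theorem n IS expressible as a sum of two squares.
Step 3: Build a representation. Group n = k² · m with k = 5 and m = 61 · 109 = 6649 (a product of primes ≡ 1 (mod 4)); a representation of m scales to one of n via (k·x)² + (k·y)² = k²(x² + y²). Each prime p ≡ 1 (mod 4) is itself a sum of two squares; find a² by testing p − a² for a perfect square:
  61: 61 − 1² = 60, 61 − 2² = 57, 61 − 3² = 52, 61 − 4² = 45, 61 − 5² = 36 = 6² ⇒ 61 = 5² + 6².
  109: 109 − 1² = 108, 109 − 2² = 105, 109 − 3² = 100 = 10² ⇒ 109 = 3² + 10².
  Combine using the Brahmagupta–Fibonacci identity (a² + b²)(c² + d²) = (ac − bd)² + (ad + bc)² = (ac + bd)² + (ad − bc)²:
  61 · 109 = 6649: from (5² + 6²)(3² + 10²), take (5·3 − 6·10, 5·10 + 6·3) = (15 − 60, 50 + 18) = (-45, 68); dropping signs (only squares matter) gives (45, 68); check 45² + 68² = 2025 + 4624 = 6649 ✓.
  Scale by k = 5: (5·45, 5·68) = (225, 340).
Step 4: Order so x ≤ y and verify: 225² + 340² = 50625 + 115600 = 166225 = n. ✓

n = 166225 = 225² + 340² (one valid representation with x ≤ y).


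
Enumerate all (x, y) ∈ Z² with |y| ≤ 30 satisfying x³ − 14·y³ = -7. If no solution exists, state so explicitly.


The equation is x³ - 14y³ = -7. For fixed y, x³ = 14·y³ − 7, so a solution requires the RHS to be a perfect cube.
Strategy: iterate y from -30 to 30, compute RHS = 14·y³ − 7, and check whether it is a (positive or negative) perfect cube.
Check small values of y:
  y = 0: RHS = -7 is not a perfect cube.
  y = 1: RHS = 7 is not a perfect cube.
  y = -1: RHS = -21 is not a perfect cube.
  y = 2: RHS = 105 is not a perfect cube.
  y = -2: RHS = -119 is not a perfect cube.
  y = 3: RHS = 371 is not a perfect cube.
  y = -3: RHS = -385 is not a perfect cube.
Continuing the search up to |y| = 30 finds no solutions either.
No (x, y) in the scanned range satisfies the equation.

No integer solutions with |y| ≤ 30.


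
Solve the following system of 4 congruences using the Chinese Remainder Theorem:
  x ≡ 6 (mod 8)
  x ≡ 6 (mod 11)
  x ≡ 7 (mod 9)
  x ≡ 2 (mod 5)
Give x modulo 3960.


Product of moduli M = 8 · 11 · 9 · 5 = 3960.
Merge one congruence at a time:
  Start: x ≡ 6 (mod 8).
  Combine with x ≡ 6 (mod 11); new modulus lcm = 88.
    Write x = 6 + 8·t and substitute into x ≡ 6 (mod 11): 8·t ≡ 6 − 6 = 0 (mod 11).
    The inverse of 8 mod 11 is 7 (since 8·7 = 56 = 5·11 + 1), so t ≡ 7·0 = 0 ≡ 0 (mod 11).
    Then x = 6 + 8·0 = 6, valid modulo lcm(8, 11) = 88: x ≡ 6 (mod 88).
  Combine with x ≡ 7 (mod 9); new modulus lcm = 792.
    Write x = 6 + 88·t and substitute into x ≡ 7 (mod 9): 88·t ≡ 7 − 6 = 1 (mod 9).
    Reduce coefficients mod 9: 7·t ≡ 1 (mod 9).
    The inverse of 7 mod 9 is 4 (since 7·4 = 28 = 3·9 + 1), so t ≡ 4·1 = 4 ≡ 4 (mod 9).
    Then x = 6 + 88·4 = 358, valid modulo lcm(88, 9) = 792: x ≡ 358 (mod 792).
  Combine with x ≡ 2 (mod 5); new modulus lcm = 3960.
    Write x = 358 + 792·t and substitute into x ≡ 2 (mod 5): 792·t ≡ 2 − 358 = -356 (mod 5).
    Reduce coefficients mod 5: 2·t ≡ 4 (mod 5).
    The inverse of 2 mod 5 is 3 (since 2·3 = 6 = 1·5 + 1), so t ≡ 3·4 = 12 ≡ 2 (mod 5).
    Then x = 358 + 792·2 = 1942, valid modulo lcm(792, 5) = 3960: x ≡ 1942 (mod 3960).
Verify against each original: 1942 mod 8 = 6, 1942 mod 11 = 6, 1942 mod 9 = 7, 1942 mod 5 = 2.

x ≡ 1942 (mod 3960).


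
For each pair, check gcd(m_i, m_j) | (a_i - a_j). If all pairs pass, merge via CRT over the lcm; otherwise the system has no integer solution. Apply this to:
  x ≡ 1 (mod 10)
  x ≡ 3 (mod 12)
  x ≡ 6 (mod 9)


Moduli 10, 12, 9 are not pairwise coprime, so CRT works modulo lcm(m_i) when all pairwise compatibility conditions hold.
Pairwise compatibility: gcd(m_i, m_j) must divide a_i - a_j for every pair.
Merge one congruence at a time:
  Start: x ≡ 1 (mod 10).
  Combine with x ≡ 3 (mod 12): gcd(10, 12) = 2; 3 - 1 = 2, which IS divisible by 2, so compatible.
    Write x = 1 + 10·t and substitute into x ≡ 3 (mod 12): 10·t ≡ 3 − 1 = 2 (mod 12).
    Divide the congruence (and modulus) by g = 2: 5·t ≡ 1 (mod 6).
    The inverse of 5 mod 6 is 5 (since 5·5 = 25 = 4·6 + 1), so t ≡ 5·1 = 5 ≡ 5 (mod 6).
    Then x = 1 + 10·5 = 51, valid modulo lcm(10, 12) = 60: x ≡ 51 (mod 60).
  Combine with x ≡ 6 (mod 9): gcd(60, 9) = 3; 6 - 51 = -45, which IS divisible by 3, so compatible.
    Write x = 51 + 60·t and substitute into x ≡ 6 (mod 9): 60·t ≡ 6 − 51 = -45 (mod 9).
    Divide the congruence (and modulus) by g = 3: 20·t ≡ -15 (mod 3).
    Reduce coefficients mod 3: 2·t ≡ 0 (mod 3).
    The inverse of 2 mod 3 is 2 (since 2·2 = 4 = 1·3 + 1), so t ≡ 2·0 = 0 ≡ 0 (mod 3).
    Then x = 51 + 60·0 = 51, valid modulo lcm(60, 9) = 180: x ≡ 51 (mod 180).
Verify: 51 mod 10 = 1, 51 mod 12 = 3, 51 mod 9 = 6.

x ≡ 51 (mod 180).


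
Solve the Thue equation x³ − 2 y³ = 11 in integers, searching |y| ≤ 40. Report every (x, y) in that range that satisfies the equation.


The equation is x³ - 2y³ = 11. For fixed y, x³ = 2·y³ + 11, so a solution requires the RHS to be a perfect cube.
Strategy: iterate y from -40 to 40, compute RHS = 2·y³ + 11, and check whether it is a (positive or negative) perfect cube.
Check small values of y:
  y = 0: RHS = 11 is not a perfect cube.
  y = 1: RHS = 13 is not a perfect cube.
  y = -1: RHS = 9 is not a perfect cube.
  y = 2: RHS = 27 = (3)³ ⇒ x = 3 works.
  y = -2: RHS = -5 is not a perfect cube.
  y = 3: RHS = 65 is not a perfect cube.
  y = -3: RHS = -43 is not a perfect cube.
Continuing the search up to |y| = 40 finds no further solutions beyond those listed.
Collected solutions: (3, 2).

Solutions (with |y| ≤ 40): (3, 2).


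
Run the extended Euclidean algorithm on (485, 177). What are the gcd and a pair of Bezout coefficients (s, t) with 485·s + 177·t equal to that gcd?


Euclidean algorithm on (485, 177) — divide until remainder is 0:
  485 = 2 · 177 + 131
  177 = 1 · 131 + 46
  131 = 2 · 46 + 39
  46 = 1 · 39 + 7
  39 = 5 · 7 + 4
  7 = 1 · 4 + 3
  4 = 1 · 3 + 1
  3 = 3 · 1 + 0
gcd(485, 177) = 1.
Track Bezout coefficients alongside the remainders: start with r₀ = 485 = a·1 + b·0 (s = 1, t = 0) and r₁ = 177 = a·0 + b·1 (s = 0, t = 1); each new remainder r_{k+1} = r_{k-1} − q_k·r_k inherits s_{k+1} = s_{k-1} − q_k·s_k, t_{k+1} = t_{k-1} − q_k·t_k, so r_k = a·s_k + b·t_k at every step:
  q = 2: r = 131, s = 1 − 2·0 = 1, t = 0 − 2·1 = -2  (check: 485·1 + 177·(-2) = 131)
  q = 1: r = 46, s = 0 − 1·1 = -1, t = 1 − 1·(-2) = 3  (check: 485·(-1) + 177·3 = 46)
  q = 2: r = 39, s = 1 − 2·(-1) = 3, t = -2 − 2·3 = -8  (check: 485·3 + 177·(-8) = 39)
  q = 1: r = 7, s = -1 − 1·3 = -4, t = 3 − 1·(-8) = 11  (check: 485·(-4) + 177·11 = 7)
  q = 5: r = 4, s = 3 − 5·(-4) = 23, t = -8 − 5·11 = -63  (check: 485·23 + 177·(-63) = 4)
  q = 1: r = 3, s = -4 − 1·23 = -27, t = 11 − 1·(-63) = 74  (check: 485·(-27) + 177·74 = 3)
  q = 1: r = 1, s = 23 − 1·(-27) = 50, t = -63 − 1·74 = -137  (check: 485·50 + 177·(-137) = 1)
The row with r = 1 (the gcd) gives the Bezout coefficients s = 50, t = -137.
Result: 485 · (50) + 177 · (-137) = 1.

gcd(485, 177) = 1; s = 50, t = -137 (check: 485·50 + 177·(-137) = 1).


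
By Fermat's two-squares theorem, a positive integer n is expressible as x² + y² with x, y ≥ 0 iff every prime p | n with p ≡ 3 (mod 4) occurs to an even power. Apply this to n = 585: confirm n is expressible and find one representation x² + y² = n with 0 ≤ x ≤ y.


Step 1: Factor n = 585 = 3^2 · 5 · 13.
Step 2: Check the mod-4 condition on each prime factor: 3 ≡ 3 (mod 4), exponent 2 (must be even); 5 ≡ 1 (mod 4), exponent 1; 13 ≡ 1 (mod 4), exponent 1.
All primes ≡ 3 (mod 4) appear to even exponent (or don't appear), so by the two-squares theorem n IS expressible as a sum of two squares.
Step 3: Build a representation. Group n = k² · m with k = 3 and m = 5 · 13 = 65 (a product of primes ≡ 1 (mod 4)); a representation of m scales to one of n via (k·x)² + (k·y)² = k²(x² + y²). Each prime p ≡ 1 (mod 4) is itself a sum of two squares; find a² by testing p − a² for a perfect square:
  5: 5 − 1² = 4 = 2² ⇒ 5 = 1² + 2².
  13: 13 − 1² = 12, 13 − 2² = 9 = 3² ⇒ 13 = 2² + 3².
  Combine using the Brahmagupta–Fibonacci identity (a² + b²)(c² + d²) = (ac − bd)² + (ad + bc)² = (ac + bd)² + (ad − bc)²:
  5 · 13 = 65: from (1² + 2²)(2² + 3²), take (1·2 − 2·3, 1·3 + 2·2) = (2 − 6, 3 + 4) = (-4, 7); dropping signs (only squares matter) gives (4, 7); check 4² + 7² = 16 + 49 = 65 ✓.
  Scale by k = 3: (3·4, 3·7) = (12, 21).
Step 4: Order so x ≤ y and verify: 12² + 21² = 144 + 441 = 585 = n. ✓

n = 585 = 12² + 21² (one valid representation with x ≤ y).


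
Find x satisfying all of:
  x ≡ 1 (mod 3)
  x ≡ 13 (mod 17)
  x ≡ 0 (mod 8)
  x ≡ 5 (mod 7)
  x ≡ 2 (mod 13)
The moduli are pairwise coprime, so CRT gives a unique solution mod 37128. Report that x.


Product of moduli M = 3 · 17 · 8 · 7 · 13 = 37128.
Merge one congruence at a time:
  Start: x ≡ 1 (mod 3).
  Combine with x ≡ 13 (mod 17); new modulus lcm = 51.
    Write x = 1 + 3·t and substitute into x ≡ 13 (mod 17): 3·t ≡ 13 − 1 = 12 (mod 17).
    The inverse of 3 mod 17 is 6 (since 3·6 = 18 = 1·17 + 1), so t ≡ 6·12 = 72 ≡ 4 (mod 17).
    Then x = 1 + 3·4 = 13, valid modulo lcm(3, 17) = 51: x ≡ 13 (mod 51).
  Combine with x ≡ 0 (mod 8); new modulus lcm = 408.
    Write x = 13 + 51·t and substitute into x ≡ 0 (mod 8): 51·t ≡ 0 − 13 = -13 (mod 8).
    Reduce coefficients mod 8: 3·t ≡ 3 (mod 8).
    The inverse of 3 mod 8 is 3 (since 3·3 = 9 = 1·8 + 1), so t ≡ 3·3 = 9 ≡ 1 (mod 8).
    Then x = 13 + 51·1 = 64, valid modulo lcm(51, 8) = 408: x ≡ 64 (mod 408).
  Combine with x ≡ 5 (mod 7); new modulus lcm = 2856.
    Write x = 64 + 408·t and substitute into x ≡ 5 (mod 7): 408·t ≡ 5 − 64 = -59 (mod 7).
    Reduce coefficients mod 7: 2·t ≡ 4 (mod 7).
    The inverse of 2 mod 7 is 4 (since 2·4 = 8 = 1·7 + 1), so t ≡ 4·4 = 16 ≡ 2 (mod 7).
    Then x = 64 + 408·2 = 880, valid modulo lcm(408, 7) = 2856: x ≡ 880 (mod 2856).
  Combine with x ≡ 2 (mod 13); new modulus lcm = 37128.
    Write x = 880 + 2856·t and substitute into x ≡ 2 (mod 13): 2856·t ≡ 2 − 880 = -878 (mod 13).
    Reduce coefficients mod 13: 9·t ≡ 6 (mod 13).
    The inverse of 9 mod 13 is 3 (since 9·3 = 27 = 2·13 + 1), so t ≡ 3·6 = 18 ≡ 5 (mod 13).
    Then x = 880 + 2856·5 = 15160, valid modulo lcm(2856, 13) = 37128: x ≡ 15160 (mod 37128).
Verify against each original: 15160 mod 3 = 1, 15160 mod 17 = 13, 15160 mod 8 = 0, 15160 mod 7 = 5, 15160 mod 13 = 2.

x ≡ 15160 (mod 37128).


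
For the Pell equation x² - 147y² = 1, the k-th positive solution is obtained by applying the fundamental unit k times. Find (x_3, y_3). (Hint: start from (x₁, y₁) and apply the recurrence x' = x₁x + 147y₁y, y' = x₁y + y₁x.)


Step 1: Find the fundamental solution (x₁, y₁) of x² - 147y² = 1.
  Expand √147 as a continued fraction. a₀ = ⌊√147⌋ = 12; iterate m_{k+1} = d_k·a_k − m_k, d_{k+1} = (147 − m_{k+1}²)/d_k, a_{k+1} = ⌊(a₀ + m_{k+1})/d_{k+1}⌋ (starting m₀ = 0, d₀ = 1), with convergents p_k = a_k·p_{k-1} + p_{k-2}, q_k = a_k·q_{k-1} + q_{k-2} (p₋₁ = 1, q₋₁ = 0):
  k = 0: a₀ = 12; p₀/q₀ = 12/1; p₀² − 147·q₀² = 144 − 147 = -3.
  k = 1: m = 12, d = 3, a = ⌊(12 + 12)/3⌋ = 8; p/q = (8·12 + 1)/(8·1 + 0) = 97/8; p² − 147·q² = 9409 − 9408 = 1.
  The first convergent with p² − 147·q² = 1 gives the fundamental solution (x₁, y₁) = (97, 8).
Step 2: Apply the recurrence (x_{n+1}, y_{n+1}) = (x₁x_n + 147y₁y_n, x₁y_n + y₁x_n) repeatedly.
  From (x_1, y_1) = (97, 8): x_2 = 97·97 + 147·8·8 = 18817; y_2 = 97·8 + 8·97 = 1552.
  From (x_2, y_2) = (18817, 1552): x_3 = 97·18817 + 147·8·1552 = 3650401; y_3 = 97·1552 + 8·18817 = 301080.
Step 3: Verify x_3² - 147·y_3² = 13325427460801 - 13325427460800 = 1 (should be 1). ✓

(x_1, y_1) = (97, 8); (x_3, y_3) = (3650401, 301080).
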